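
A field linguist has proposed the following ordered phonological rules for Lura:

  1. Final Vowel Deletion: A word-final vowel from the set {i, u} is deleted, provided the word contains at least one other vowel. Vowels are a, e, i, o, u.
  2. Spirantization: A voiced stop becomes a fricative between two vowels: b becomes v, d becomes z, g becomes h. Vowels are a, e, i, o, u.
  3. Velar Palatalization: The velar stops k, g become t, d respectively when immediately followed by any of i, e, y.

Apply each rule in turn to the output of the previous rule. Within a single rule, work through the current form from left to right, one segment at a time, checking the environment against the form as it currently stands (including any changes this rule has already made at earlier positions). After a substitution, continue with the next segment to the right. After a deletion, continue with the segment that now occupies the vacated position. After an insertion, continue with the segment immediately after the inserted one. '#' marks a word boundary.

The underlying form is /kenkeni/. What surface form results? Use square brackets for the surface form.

[tenten]

1 Final Vowel Deletion: [kenkeni] → [kenken]
2 Spirantization: no change — [kenken]
3 Velar Palatalization: [kenken] → [tenten]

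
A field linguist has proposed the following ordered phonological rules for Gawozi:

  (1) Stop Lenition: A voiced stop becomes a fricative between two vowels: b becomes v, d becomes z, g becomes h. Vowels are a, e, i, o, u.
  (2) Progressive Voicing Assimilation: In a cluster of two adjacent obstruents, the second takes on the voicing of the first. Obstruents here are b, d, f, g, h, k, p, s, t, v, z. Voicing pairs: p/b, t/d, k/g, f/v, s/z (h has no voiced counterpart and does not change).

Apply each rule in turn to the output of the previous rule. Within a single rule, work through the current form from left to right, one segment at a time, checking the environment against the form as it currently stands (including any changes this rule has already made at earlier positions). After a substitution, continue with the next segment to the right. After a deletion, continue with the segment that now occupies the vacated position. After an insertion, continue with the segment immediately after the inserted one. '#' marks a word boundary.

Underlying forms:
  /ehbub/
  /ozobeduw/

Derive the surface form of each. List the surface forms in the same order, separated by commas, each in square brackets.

/ehbub/:
  (1) Stop Lenition: no change — [ehbub]
  (2) Progressive Voicing Assimilation: [ehbub] → [ehpub]
/ozobeduw/:
  (1) Stop Lenition: [ozobeduw] → [ozovezuw]
  (2) Progressive Voicing Assimilation: no change — [ozovezuw]

[ehpub], [ozovezuw]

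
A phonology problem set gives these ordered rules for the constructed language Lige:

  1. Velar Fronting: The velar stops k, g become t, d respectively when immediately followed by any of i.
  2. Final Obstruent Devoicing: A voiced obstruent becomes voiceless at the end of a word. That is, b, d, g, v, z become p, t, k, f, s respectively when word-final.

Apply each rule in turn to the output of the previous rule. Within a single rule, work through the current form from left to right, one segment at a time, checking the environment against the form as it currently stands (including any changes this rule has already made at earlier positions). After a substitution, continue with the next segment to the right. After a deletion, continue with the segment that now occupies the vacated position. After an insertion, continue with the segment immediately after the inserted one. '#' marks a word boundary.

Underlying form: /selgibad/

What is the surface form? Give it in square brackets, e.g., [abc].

1 Velar Fronting: [selgibad] → [seldibad]
2 Final Obstruent Devoicing: [seldibad] → [seldibat]

[seldibat]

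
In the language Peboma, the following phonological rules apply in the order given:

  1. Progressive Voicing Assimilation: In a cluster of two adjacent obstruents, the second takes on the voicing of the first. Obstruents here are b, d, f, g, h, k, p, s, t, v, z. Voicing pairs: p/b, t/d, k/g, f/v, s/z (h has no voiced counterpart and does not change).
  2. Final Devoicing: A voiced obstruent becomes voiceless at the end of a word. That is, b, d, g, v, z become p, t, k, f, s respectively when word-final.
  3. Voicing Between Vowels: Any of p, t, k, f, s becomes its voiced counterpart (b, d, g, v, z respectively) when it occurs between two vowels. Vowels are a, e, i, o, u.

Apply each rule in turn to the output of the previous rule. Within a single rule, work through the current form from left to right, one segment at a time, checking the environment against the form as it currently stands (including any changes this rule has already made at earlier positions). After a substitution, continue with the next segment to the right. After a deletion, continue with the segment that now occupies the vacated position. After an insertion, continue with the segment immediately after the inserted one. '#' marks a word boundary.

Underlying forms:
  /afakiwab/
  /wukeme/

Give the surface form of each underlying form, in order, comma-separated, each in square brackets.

/afakiwab/:
  1 Progressive Voicing Assimilation: no change — [afakiwab]
  2 Final Devoicing: [afakiwab] → [afakiwap]
  3 Voicing Between Vowels: [afakiwap] → [avagiwap]
/wukeme/:
  1 Progressive Voicing Assimilation: no change — [wukeme]
  2 Final Devoicing: no change — [wukeme]
  3 Voicing Between Vowels: [wukeme] → [wugeme]

[avagiwap], [wugeme]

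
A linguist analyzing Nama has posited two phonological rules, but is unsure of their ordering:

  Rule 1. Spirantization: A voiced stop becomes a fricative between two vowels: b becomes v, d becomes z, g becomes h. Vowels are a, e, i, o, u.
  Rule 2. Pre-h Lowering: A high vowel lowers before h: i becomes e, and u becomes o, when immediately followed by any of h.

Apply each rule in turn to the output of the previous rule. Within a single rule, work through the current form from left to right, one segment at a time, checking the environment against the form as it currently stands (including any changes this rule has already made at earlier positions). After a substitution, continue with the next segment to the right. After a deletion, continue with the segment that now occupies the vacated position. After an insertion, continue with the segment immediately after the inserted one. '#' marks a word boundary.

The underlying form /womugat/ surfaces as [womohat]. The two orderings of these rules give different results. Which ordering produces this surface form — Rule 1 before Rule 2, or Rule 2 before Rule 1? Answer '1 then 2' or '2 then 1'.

1 then 2

Order 1 then 2:
  1 Spirantization: [womugat] → [womuhat]
  2 Pre-h Lowering: [womuhat] → [womohat]
  result: [womohat]
Order 2 then 1:
  2 Pre-h Lowering: no change — [womugat]
  1 Spirantization: [womugat] → [womuhat]
  result: [womuhat]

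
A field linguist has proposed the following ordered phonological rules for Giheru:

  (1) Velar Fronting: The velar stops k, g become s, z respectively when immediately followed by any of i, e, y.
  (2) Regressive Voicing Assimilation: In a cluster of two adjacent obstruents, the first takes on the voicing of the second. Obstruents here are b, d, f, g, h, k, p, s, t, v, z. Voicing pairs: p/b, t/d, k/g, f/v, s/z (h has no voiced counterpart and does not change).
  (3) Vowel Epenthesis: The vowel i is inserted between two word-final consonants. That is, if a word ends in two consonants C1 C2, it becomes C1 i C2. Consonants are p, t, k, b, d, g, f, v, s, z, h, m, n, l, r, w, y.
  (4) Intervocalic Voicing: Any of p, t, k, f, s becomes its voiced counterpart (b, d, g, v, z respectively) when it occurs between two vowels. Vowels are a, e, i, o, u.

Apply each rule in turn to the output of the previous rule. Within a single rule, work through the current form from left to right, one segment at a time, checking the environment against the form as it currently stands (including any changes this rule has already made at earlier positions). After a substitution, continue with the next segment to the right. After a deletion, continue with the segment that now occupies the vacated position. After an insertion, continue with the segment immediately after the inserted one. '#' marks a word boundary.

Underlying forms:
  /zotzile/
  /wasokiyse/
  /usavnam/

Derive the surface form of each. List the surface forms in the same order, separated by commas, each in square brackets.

/zotzile/:
  (1) Velar Fronting: no change — [zotzile]
  (2) Regressive Voicing Assimilation: [zotzile] → [zodzile]
  (3) Vowel Epenthesis: no change — [zodzile]
  (4) Intervocalic Voicing: no change — [zodzile]
/wasokiyse/:
  (1) Velar Fronting: [wasokiyse] → [wasosiyse]
  (2) Regressive Voicing Assimilation: no change — [wasosiyse]
  (3) Vowel Epenthesis: no change — [wasosiyse]
  (4) Intervocalic Voicing: [wasosiyse] → [wazoziyse]
/usavnam/:
  (1) Velar Fronting: no change — [usavnam]
  (2) Regressive Voicing Assimilation: no change — [usavnam]
  (3) Vowel Epenthesis: no change — [usavnam]
  (4) Intervocalic Voicing: [usavnam] → [uzavnam]

[zodzile], [wazoziyse], [uzavnam]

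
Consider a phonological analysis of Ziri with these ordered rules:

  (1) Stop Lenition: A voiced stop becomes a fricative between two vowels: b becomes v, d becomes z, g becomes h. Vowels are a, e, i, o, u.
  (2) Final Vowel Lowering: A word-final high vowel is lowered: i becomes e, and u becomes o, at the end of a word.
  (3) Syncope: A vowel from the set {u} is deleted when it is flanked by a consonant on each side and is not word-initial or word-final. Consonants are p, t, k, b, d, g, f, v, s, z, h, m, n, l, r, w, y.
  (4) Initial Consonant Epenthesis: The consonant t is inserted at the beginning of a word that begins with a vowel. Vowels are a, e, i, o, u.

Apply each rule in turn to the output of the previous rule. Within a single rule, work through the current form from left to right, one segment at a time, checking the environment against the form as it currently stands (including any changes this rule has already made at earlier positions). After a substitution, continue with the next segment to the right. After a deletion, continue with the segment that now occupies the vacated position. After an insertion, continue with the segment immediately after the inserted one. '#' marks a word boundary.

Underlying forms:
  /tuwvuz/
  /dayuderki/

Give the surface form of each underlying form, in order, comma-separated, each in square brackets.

/tuwvuz/:
  (1) Stop Lenition: no change — [tuwvuz]
  (2) Final Vowel Lowering: no change — [tuwvuz]
  (3) Syncope: [tuwvuz] → [twvz]
  (4) Initial Consonant Epenthesis: no change — [twvz]
/dayuderki/:
  (1) Stop Lenition: [dayuderki] → [dayuzerki]
  (2) Final Vowel Lowering: [dayuzerki] → [dayuzerke]
  (3) Syncope: [dayuzerke] → [dayzerke]
  (4) Initial Consonant Epenthesis: no change — [dayzerke]

[twvz], [dayzerke]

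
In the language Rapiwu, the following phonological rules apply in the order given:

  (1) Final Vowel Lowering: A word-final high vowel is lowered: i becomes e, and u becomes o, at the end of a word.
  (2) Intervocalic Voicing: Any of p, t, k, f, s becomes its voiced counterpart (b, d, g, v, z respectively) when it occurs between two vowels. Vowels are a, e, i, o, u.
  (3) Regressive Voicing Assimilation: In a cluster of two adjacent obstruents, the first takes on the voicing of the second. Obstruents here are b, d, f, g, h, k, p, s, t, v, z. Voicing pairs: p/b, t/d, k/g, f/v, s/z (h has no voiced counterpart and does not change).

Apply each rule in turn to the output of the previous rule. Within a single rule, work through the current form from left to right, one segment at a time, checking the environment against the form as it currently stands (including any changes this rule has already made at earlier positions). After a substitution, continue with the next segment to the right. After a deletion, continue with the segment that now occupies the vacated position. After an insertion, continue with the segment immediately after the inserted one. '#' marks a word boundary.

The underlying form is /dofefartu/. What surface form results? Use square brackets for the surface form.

[dovevarto]

(1) Final Vowel Lowering: [dofefartu] → [dofefarto]
(2) Intervocalic Voicing: [dofefarto] → [dovevarto]
(3) Regressive Voicing Assimilation: no change — [dovevarto]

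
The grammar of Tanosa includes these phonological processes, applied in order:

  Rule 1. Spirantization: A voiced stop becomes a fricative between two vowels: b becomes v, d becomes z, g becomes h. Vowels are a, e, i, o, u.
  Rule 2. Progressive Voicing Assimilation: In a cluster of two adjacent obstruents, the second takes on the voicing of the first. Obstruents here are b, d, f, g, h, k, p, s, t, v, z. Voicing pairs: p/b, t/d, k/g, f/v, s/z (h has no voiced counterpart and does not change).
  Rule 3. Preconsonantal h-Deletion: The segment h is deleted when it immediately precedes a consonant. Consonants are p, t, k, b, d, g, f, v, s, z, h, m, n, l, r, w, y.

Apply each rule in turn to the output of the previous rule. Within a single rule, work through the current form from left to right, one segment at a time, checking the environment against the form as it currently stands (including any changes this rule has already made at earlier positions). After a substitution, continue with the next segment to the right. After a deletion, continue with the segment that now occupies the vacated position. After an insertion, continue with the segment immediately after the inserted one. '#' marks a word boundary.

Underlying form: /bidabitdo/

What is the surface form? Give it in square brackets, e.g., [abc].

[bizavitto]

Rule 1 Spirantization: [bidabitdo] → [bizavitdo]
Rule 2 Progressive Voicing Assimilation: [bizavitdo] → [bizavitto]
Rule 3 Preconsonantal h-Deletion: no change — [bizavitto]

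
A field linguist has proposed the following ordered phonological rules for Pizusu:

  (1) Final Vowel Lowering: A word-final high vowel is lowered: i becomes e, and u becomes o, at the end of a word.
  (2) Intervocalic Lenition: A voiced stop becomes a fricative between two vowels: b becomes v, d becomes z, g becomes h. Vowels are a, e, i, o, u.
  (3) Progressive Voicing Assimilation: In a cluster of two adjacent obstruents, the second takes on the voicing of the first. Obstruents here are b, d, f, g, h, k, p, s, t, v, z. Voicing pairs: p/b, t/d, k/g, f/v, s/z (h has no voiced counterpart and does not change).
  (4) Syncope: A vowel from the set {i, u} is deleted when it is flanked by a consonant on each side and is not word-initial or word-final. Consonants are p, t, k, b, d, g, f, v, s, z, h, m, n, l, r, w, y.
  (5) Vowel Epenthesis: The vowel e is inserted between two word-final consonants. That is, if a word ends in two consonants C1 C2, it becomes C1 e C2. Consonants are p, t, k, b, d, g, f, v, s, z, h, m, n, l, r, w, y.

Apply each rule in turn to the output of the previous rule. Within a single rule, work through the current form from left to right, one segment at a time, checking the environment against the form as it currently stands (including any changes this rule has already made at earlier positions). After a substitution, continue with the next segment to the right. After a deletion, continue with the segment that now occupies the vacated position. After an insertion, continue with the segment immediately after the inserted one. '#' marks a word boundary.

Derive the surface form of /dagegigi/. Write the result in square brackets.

[dahehhe]

(1) Final Vowel Lowering: [dagegigi] → [dagegige]
(2) Intervocalic Lenition: [dagegige] → [dahehihe]
(3) Progressive Voicing Assimilation: no change — [dahehihe]
(4) Syncope: [dahehihe] → [dahehhe]
(5) Vowel Epenthesis: no change — [dahehhe]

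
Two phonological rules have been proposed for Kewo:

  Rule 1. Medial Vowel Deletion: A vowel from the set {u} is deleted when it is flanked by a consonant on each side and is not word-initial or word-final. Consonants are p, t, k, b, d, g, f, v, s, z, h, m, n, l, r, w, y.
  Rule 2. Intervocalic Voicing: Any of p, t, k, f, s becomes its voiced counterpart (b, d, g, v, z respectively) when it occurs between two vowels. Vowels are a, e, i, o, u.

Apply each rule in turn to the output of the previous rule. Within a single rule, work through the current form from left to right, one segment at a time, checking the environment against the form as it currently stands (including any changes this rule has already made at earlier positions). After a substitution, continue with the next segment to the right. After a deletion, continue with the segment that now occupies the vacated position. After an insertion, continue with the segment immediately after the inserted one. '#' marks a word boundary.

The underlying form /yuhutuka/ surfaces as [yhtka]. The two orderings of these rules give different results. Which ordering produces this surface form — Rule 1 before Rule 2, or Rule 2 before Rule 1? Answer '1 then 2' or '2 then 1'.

Order 1 then 2:
  1 Medial Vowel Deletion: [yuhutuka] → [yhtka]
  2 Intervocalic Voicing: no change — [yhtka]
  result: [yhtka]
Order 2 then 1:
  2 Intervocalic Voicing: [yuhutuka] → [yuhuduga]
  1 Medial Vowel Deletion: [yuhuduga] → [yhdga]
  result: [yhdga]

1 then 2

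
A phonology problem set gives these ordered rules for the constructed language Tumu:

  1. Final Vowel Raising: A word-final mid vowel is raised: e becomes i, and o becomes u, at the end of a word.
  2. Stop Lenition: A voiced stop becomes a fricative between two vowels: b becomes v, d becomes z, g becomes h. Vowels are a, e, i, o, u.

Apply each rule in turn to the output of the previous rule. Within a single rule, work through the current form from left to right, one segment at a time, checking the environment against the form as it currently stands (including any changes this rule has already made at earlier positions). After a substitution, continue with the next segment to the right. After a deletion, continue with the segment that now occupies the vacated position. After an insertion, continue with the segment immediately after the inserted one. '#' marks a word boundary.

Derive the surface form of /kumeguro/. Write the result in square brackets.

[kumehuru]

1 Final Vowel Raising: [kumeguro] → [kumeguru]
2 Stop Lenition: [kumeguru] → [kumehuru]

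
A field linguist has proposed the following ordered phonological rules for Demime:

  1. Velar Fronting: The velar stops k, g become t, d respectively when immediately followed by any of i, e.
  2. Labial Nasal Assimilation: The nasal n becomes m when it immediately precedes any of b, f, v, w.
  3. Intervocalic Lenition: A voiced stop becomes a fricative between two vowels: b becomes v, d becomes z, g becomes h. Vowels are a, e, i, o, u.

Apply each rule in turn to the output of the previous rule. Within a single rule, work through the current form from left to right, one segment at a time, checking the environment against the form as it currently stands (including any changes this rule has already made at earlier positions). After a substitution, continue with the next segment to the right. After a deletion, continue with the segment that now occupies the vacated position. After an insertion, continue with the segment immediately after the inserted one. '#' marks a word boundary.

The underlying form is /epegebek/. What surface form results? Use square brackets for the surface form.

1 Velar Fronting: [epegebek] → [epedebek]
2 Labial Nasal Assimilation: no change — [epedebek]
3 Intervocalic Lenition: [epedebek] → [epezevek]

[epezevek]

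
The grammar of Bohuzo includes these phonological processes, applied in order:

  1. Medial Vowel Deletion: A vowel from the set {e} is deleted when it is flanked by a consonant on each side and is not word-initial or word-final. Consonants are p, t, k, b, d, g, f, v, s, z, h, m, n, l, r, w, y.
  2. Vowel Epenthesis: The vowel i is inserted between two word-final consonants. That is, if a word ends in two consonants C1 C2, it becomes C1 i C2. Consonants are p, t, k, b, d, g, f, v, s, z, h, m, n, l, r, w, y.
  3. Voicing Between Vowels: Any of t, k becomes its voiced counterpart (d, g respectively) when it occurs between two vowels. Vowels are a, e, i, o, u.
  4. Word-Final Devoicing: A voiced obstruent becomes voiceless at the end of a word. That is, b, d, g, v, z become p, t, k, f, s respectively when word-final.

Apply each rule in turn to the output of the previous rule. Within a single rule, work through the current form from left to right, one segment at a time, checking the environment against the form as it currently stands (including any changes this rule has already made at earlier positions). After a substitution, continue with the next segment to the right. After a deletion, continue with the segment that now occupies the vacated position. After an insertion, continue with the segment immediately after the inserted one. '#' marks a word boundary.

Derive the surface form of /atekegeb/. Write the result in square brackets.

[atkgip]

1 Medial Vowel Deletion: [atekegeb] → [atkgb]
2 Vowel Epenthesis: [atkgb] → [atkgib]
3 Voicing Between Vowels: no change — [atkgib]
4 Word-Final Devoicing: [atkgib] → [atkgip]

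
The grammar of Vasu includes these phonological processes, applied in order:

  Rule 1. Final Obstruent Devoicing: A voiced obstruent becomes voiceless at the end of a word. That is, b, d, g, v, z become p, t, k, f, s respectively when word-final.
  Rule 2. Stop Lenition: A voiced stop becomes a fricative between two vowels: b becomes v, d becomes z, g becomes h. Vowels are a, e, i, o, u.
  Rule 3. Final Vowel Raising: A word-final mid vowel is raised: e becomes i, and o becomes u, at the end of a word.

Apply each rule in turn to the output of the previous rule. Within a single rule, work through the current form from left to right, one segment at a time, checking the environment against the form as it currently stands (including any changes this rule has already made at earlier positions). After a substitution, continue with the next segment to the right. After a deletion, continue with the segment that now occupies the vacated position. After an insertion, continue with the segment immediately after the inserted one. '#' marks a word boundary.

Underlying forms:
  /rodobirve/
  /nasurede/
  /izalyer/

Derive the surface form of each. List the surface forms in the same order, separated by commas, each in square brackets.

[rozovirvi], [nasurezi], [izalyer]

/rodobirve/:
  Rule 1 Final Obstruent Devoicing: no change — [rodobirve]
  Rule 2 Stop Lenition: [rodobirve] → [rozovirve]
  Rule 3 Final Vowel Raising: [rozovirve] → [rozovirvi]
/nasurede/:
  Rule 1 Final Obstruent Devoicing: no change — [nasurede]
  Rule 2 Stop Lenition: [nasurede] → [nasureze]
  Rule 3 Final Vowel Raising: [nasureze] → [nasurezi]
/izalyer/:
  Rule 1 Final Obstruent Devoicing: no change — [izalyer]
  Rule 2 Stop Lenition: no change — [izalyer]
  Rule 3 Final Vowel Raising: no change — [izalyer]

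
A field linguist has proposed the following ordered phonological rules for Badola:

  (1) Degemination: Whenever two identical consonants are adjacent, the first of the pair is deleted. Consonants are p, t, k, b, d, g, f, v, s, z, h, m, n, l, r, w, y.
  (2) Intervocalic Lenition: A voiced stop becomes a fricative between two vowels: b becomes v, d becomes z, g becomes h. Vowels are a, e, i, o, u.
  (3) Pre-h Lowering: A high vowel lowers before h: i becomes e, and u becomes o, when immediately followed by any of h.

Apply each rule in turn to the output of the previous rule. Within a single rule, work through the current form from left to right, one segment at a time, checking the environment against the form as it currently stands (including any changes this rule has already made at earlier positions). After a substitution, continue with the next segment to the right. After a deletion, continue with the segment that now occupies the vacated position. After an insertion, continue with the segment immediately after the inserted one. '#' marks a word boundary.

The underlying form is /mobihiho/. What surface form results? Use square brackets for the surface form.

(1) Degemination: no change — [mobihiho]
(2) Intervocalic Lenition: [mobihiho] → [movihiho]
(3) Pre-h Lowering: [movihiho] → [moveheho]

[moveheho]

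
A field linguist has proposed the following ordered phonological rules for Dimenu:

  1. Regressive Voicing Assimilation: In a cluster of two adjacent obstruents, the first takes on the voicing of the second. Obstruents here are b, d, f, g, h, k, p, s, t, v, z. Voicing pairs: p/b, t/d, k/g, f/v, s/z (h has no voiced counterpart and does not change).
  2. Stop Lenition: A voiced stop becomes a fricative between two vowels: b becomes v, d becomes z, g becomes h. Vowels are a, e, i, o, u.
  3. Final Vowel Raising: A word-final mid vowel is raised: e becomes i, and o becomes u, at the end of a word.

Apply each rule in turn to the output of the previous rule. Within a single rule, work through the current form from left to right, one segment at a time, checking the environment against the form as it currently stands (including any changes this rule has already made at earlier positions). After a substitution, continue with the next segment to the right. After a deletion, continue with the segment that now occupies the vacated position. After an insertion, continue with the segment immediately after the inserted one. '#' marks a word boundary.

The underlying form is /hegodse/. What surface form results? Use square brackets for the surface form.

[hehotsi]

1 Regressive Voicing Assimilation: [hegodse] → [hegotse]
2 Stop Lenition: [hegotse] → [hehotse]
3 Final Vowel Raising: [hehotse] → [hehotsi]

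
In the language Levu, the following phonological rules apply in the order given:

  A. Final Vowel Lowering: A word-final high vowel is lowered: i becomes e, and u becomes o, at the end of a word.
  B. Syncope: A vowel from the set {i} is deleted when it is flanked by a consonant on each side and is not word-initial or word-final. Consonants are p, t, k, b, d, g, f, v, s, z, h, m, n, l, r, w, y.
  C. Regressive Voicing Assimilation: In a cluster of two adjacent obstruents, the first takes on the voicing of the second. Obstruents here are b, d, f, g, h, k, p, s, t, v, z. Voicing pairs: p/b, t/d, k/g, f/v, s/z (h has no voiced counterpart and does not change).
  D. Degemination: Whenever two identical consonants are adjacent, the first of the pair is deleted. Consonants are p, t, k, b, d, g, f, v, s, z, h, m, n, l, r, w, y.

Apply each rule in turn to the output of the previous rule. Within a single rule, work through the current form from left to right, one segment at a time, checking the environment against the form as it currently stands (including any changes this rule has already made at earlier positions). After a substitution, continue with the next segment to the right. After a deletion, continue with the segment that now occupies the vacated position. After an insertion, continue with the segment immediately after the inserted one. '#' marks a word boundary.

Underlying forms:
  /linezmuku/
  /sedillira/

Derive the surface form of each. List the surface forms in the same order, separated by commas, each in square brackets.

/linezmuku/:
  A Final Vowel Lowering: [linezmuku] → [linezmuko]
  B Syncope: [linezmuko] → [lnezmuko]
  C Regressive Voicing Assimilation: no change — [lnezmuko]
  D Degemination: no change — [lnezmuko]
/sedillira/:
  A Final Vowel Lowering: no change — [sedillira]
  B Syncope: [sedillira] → [sedllra]
  C Regressive Voicing Assimilation: no change — [sedllra]
  D Degemination: [sedllra] → [sedlra]

[lnezmuko], [sedlra]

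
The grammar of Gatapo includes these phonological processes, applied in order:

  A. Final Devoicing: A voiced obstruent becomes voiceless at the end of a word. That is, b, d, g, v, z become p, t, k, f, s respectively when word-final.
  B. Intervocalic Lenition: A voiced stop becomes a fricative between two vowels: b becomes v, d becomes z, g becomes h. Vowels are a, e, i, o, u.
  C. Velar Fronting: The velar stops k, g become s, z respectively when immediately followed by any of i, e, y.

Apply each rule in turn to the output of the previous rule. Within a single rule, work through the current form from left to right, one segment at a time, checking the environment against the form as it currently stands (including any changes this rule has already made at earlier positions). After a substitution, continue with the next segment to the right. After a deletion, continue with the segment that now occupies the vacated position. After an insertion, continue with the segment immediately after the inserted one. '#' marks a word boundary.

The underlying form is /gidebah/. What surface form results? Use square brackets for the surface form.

[zizevah]

A Final Devoicing: no change — [gidebah]
B Intervocalic Lenition: [gidebah] → [gizevah]
C Velar Fronting: [gizevah] → [zizevah]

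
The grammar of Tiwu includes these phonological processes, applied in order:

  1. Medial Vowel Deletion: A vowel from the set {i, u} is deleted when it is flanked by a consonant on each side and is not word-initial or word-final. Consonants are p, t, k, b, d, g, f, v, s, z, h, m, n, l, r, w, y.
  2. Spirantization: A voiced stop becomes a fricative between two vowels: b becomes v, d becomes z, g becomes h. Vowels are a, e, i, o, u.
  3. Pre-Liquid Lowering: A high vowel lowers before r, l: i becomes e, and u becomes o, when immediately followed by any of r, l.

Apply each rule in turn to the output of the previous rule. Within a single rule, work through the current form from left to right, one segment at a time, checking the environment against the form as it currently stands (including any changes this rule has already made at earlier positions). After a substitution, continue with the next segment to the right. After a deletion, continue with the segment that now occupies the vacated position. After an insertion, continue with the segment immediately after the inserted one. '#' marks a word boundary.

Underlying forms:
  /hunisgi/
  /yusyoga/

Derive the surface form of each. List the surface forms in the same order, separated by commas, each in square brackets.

[hnsgi], [ysyoha]

/hunisgi/:
  1 Medial Vowel Deletion: [hunisgi] → [hnsgi]
  2 Spirantization: no change — [hnsgi]
  3 Pre-Liquid Lowering: no change — [hnsgi]
/yusyoga/:
  1 Medial Vowel Deletion: [yusyoga] → [ysyoga]
  2 Spirantization: [ysyoga] → [ysyoha]
  3 Pre-Liquid Lowering: no change — [ysyoha]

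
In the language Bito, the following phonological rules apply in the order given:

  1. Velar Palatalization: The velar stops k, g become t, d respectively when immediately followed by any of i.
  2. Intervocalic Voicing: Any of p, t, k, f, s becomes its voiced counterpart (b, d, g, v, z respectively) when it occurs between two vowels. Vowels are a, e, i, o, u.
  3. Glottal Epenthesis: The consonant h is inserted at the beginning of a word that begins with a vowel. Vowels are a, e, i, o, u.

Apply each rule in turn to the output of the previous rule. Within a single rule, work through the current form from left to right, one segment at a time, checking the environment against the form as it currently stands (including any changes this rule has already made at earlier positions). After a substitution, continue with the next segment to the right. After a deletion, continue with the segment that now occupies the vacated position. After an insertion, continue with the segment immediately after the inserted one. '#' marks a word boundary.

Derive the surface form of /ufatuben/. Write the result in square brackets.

1 Velar Palatalization: no change — [ufatuben]
2 Intervocalic Voicing: [ufatuben] → [uvaduben]
3 Glottal Epenthesis: [uvaduben] → [huvaduben]

[huvaduben]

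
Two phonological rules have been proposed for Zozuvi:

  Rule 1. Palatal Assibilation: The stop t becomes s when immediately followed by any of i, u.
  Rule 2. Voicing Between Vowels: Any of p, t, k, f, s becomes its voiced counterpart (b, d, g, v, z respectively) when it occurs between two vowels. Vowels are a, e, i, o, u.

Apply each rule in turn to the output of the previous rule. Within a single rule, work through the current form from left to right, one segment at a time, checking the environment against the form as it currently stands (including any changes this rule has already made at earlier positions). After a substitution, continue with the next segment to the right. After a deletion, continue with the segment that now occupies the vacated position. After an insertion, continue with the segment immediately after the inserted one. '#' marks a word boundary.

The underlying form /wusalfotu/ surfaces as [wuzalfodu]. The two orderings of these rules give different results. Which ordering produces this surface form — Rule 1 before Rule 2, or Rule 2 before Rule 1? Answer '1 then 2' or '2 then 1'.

Order 1 then 2:
  1 Palatal Assibilation: [wusalfotu] → [wusalfosu]
  2 Voicing Between Vowels: [wusalfosu] → [wuzalfozu]
  result: [wuzalfozu]
Order 2 then 1:
  2 Voicing Between Vowels: [wusalfotu] → [wuzalfodu]
  1 Palatal Assibilation: no change — [wuzalfodu]
  result: [wuzalfodu]

2 then 1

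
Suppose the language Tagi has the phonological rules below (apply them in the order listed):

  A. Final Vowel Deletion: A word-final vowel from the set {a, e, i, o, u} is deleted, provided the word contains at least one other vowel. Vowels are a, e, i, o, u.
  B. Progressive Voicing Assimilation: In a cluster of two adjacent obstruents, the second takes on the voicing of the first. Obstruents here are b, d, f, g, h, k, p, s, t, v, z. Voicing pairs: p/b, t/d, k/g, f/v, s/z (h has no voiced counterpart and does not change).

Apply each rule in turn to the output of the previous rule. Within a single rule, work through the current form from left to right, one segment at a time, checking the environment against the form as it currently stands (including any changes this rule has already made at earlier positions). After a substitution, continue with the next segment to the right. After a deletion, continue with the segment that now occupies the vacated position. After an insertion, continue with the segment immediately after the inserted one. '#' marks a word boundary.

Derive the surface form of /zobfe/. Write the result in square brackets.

A Final Vowel Deletion: [zobfe] → [zobf]
B Progressive Voicing Assimilation: [zobf] → [zobv]

[zobv]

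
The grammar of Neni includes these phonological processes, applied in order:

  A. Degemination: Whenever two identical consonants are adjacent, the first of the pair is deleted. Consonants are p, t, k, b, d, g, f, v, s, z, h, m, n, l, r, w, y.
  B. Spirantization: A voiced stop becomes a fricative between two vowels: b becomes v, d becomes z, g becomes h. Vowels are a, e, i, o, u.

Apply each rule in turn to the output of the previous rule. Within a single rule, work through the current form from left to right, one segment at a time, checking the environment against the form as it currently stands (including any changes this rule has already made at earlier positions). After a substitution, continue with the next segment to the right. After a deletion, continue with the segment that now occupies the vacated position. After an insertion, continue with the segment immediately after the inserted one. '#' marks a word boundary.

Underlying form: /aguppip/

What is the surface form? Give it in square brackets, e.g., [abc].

[ahupip]

A Degemination: [aguppip] → [agupip]
B Spirantization: [agupip] → [ahupip]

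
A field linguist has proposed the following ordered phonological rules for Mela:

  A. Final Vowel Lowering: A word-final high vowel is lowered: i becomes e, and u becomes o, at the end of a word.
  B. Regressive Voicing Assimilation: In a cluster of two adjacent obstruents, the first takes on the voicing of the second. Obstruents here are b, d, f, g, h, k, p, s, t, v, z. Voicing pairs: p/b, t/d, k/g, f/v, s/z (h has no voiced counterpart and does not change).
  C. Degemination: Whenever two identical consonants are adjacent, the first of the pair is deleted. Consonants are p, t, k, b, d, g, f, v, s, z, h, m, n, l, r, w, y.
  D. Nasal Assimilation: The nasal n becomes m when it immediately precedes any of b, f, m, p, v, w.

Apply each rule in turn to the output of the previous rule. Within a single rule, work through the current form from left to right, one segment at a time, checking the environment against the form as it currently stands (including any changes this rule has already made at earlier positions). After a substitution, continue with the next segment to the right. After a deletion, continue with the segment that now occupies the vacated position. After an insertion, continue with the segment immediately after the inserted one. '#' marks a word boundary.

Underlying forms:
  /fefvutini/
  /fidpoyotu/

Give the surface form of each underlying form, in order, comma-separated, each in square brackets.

/fefvutini/:
  A Final Vowel Lowering: [fefvutini] → [fefvutine]
  B Regressive Voicing Assimilation: [fefvutine] → [fevvutine]
  C Degemination: [fevvutine] → [fevutine]
  D Nasal Assimilation: no change — [fevutine]
/fidpoyotu/:
  A Final Vowel Lowering: [fidpoyotu] → [fidpoyoto]
  B Regressive Voicing Assimilation: [fidpoyoto] → [fitpoyoto]
  C Degemination: no change — [fitpoyoto]
  D Nasal Assimilation: no change — [fitpoyoto]

[fevutine], [fitpoyoto]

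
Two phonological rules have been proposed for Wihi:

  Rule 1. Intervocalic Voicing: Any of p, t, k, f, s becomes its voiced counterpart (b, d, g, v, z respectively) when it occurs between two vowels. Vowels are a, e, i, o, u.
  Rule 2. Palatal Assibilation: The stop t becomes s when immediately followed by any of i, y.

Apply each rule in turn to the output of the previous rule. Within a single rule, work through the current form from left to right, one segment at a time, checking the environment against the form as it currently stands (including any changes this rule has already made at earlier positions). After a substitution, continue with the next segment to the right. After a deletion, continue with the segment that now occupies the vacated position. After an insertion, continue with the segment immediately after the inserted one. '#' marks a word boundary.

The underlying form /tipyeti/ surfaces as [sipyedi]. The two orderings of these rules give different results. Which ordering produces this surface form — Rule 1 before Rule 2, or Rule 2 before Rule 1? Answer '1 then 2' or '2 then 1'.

1 then 2

Order 1 then 2:
  1 Intervocalic Voicing: [tipyeti] → [tipyedi]
  2 Palatal Assibilation: [tipyedi] → [sipyedi]
  result: [sipyedi]
Order 2 then 1:
  2 Palatal Assibilation: [tipyeti] → [sipyesi]
  1 Intervocalic Voicing: [sipyesi] → [sipyezi]
  result: [sipyezi]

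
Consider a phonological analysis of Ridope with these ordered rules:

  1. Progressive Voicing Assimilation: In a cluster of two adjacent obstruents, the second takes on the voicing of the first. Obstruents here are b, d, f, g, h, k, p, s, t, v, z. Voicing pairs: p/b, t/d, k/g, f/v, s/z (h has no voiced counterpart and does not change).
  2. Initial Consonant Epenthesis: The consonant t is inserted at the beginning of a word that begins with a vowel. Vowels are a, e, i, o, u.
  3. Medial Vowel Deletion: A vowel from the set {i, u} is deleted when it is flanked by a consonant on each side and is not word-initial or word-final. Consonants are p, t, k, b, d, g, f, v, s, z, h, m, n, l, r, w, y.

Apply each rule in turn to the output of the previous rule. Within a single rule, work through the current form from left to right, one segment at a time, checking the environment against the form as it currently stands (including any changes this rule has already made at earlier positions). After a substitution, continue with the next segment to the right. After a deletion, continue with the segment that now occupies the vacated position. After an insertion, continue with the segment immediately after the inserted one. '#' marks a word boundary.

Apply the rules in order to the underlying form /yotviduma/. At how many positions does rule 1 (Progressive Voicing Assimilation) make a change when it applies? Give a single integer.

1

1 Progressive Voicing Assimilation: [yotviduma] → [yotfiduma]
2 Initial Consonant Epenthesis: no change — [yotfiduma]
3 Medial Vowel Deletion: [yotfiduma] → [yotfdma]
Rule 1 changed 1 position(s).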